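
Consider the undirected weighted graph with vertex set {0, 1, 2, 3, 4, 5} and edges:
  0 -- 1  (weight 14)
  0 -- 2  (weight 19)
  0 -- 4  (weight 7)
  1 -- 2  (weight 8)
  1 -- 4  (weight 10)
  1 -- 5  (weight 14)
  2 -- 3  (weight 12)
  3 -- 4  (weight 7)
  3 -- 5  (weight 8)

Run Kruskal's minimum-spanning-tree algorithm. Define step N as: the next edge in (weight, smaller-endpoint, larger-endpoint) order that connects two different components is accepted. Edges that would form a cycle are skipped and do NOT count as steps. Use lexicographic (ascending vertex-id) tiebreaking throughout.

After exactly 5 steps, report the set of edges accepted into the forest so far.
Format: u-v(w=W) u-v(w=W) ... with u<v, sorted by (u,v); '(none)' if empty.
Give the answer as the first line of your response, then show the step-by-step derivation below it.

0-4(w=7) 1-2(w=8) 1-4(w=10) 3-4(w=7) 3-5(w=8)

step 1: add edge 0-4 (w=7); MST = {0-4(w=7)}
step 2: add edge 3-4 (w=7); MST = {0-4(w=7) 3-4(w=7)}
step 3: add edge 1-2 (w=8); MST = {0-4(w=7) 1-2(w=8) 3-4(w=7)}
step 4: add edge 3-5 (w=8); MST = {0-4(w=7) 1-2(w=8) 3-4(w=7) 3-5(w=8)}
step 5: add edge 1-4 (w=10); MST = {0-4(w=7) 1-2(w=8) 1-4(w=10) 3-4(w=7) 3-5(w=8)}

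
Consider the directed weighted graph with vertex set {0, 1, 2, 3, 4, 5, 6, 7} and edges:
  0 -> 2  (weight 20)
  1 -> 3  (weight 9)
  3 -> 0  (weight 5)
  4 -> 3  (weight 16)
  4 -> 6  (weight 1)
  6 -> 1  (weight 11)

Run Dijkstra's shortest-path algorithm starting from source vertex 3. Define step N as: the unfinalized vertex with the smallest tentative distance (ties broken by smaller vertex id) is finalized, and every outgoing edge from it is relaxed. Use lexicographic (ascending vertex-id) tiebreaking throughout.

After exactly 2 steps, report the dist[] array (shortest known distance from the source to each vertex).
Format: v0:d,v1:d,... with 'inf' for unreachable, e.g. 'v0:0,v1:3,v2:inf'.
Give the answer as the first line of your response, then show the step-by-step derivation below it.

v0:5,v1:inf,v2:25,v3:0,v4:inf,v5:inf,v6:inf,v7:inf

step 1: dist = v0:5,v1:inf,v2:inf,v3:0,v4:inf,v5:inf,v6:inf,v7:inf
step 2: dist = v0:5,v1:inf,v2:25,v3:0,v4:inf,v5:inf,v6:inf,v7:inf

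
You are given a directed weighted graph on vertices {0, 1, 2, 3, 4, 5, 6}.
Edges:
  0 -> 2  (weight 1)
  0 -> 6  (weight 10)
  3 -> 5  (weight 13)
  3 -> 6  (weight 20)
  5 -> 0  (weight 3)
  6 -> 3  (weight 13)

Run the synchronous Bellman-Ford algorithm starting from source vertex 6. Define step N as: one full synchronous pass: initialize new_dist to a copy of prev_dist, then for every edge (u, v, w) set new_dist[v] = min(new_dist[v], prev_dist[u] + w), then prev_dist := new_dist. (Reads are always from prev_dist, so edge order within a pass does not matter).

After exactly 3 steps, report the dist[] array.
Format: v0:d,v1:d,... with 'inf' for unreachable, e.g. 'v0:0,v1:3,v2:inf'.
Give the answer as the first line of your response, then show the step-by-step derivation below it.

v0:29,v1:inf,v2:inf,v3:13,v4:inf,v5:26,v6:0

step 1: dist = v0:inf,v1:inf,v2:inf,v3:13,v4:inf,v5:inf,v6:0
step 2: dist = v0:inf,v1:inf,v2:inf,v3:13,v4:inf,v5:26,v6:0
step 3: dist = v0:29,v1:inf,v2:inf,v3:13,v4:inf,v5:26,v6:0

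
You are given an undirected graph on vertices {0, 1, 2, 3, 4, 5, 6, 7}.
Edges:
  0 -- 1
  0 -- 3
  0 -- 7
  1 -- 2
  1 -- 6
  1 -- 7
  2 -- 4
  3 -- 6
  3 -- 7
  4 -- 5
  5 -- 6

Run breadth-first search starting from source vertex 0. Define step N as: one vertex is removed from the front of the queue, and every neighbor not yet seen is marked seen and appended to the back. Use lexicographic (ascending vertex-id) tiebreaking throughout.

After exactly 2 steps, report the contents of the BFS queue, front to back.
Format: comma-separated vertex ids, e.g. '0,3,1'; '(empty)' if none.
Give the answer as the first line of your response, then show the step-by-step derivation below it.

3,7,2,6

step 1: dequeue 0; queue=[1,3,7]; order=0
step 2: dequeue 1; queue=[3,7,2,6]; order=0,1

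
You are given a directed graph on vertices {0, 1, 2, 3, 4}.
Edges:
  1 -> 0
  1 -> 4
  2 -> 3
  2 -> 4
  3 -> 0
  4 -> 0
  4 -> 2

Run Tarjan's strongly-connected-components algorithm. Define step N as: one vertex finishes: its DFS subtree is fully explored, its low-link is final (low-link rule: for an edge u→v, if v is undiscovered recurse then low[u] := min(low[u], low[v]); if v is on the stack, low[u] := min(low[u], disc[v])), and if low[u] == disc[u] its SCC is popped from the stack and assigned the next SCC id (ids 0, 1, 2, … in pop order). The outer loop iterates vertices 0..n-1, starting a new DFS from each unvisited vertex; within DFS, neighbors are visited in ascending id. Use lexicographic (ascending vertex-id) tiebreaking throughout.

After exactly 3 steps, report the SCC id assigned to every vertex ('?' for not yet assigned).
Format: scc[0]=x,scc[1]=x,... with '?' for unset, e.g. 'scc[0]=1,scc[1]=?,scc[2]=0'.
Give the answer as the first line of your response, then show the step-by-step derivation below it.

scc[0]=0,scc[1]=?,scc[2]=?,scc[3]=1,scc[4]=?

step 1: low=(low[0]=0,low[1]=?,low[2]=?,low[3]=?,low[4]=?); scc=(scc[0]=0,scc[1]=?,scc[2]=?,scc[3]=?,scc[4]=?)
step 2: low=(low[0]=0,low[1]=1,low[2]=3,low[3]=4,low[4]=2); scc=(scc[0]=0,scc[1]=?,scc[2]=?,scc[3]=1,scc[4]=?)
step 3: low=(low[0]=0,low[1]=1,low[2]=2,low[3]=4,low[4]=2); scc=(scc[0]=0,scc[1]=?,scc[2]=?,scc[3]=1,scc[4]=?)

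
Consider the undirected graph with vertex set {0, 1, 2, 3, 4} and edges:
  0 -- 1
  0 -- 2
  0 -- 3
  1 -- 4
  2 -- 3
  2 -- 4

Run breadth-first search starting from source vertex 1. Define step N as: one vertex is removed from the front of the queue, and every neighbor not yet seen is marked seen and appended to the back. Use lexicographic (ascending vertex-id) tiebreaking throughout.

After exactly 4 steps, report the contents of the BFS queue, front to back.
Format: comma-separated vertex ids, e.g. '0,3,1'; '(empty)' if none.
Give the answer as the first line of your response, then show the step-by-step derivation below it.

3

step 1: dequeue 1; queue=[0,4]; order=1
step 2: dequeue 0; queue=[4,2,3]; order=1,0
step 3: dequeue 4; queue=[2,3]; order=1,0,4
step 4: dequeue 2; queue=[3]; order=1,0,4,2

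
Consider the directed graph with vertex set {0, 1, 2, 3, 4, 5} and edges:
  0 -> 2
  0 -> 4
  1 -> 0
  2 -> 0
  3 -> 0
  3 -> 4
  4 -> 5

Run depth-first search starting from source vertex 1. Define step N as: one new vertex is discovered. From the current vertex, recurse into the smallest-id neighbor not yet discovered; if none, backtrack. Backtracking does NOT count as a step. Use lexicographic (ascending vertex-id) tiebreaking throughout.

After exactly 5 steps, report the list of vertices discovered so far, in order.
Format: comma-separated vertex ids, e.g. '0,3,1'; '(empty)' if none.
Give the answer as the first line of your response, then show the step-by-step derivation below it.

1,0,2,4,5

step 1: discover 1; path=1; order=1
step 2: discover 0; path=1>0; order=1,0
step 3: discover 2; path=1>0>2; order=1,0,2
step 4: discover 4; path=1>0>4; order=1,0,2,4
step 5: discover 5; path=1>0>4>5; order=1,0,2,4,5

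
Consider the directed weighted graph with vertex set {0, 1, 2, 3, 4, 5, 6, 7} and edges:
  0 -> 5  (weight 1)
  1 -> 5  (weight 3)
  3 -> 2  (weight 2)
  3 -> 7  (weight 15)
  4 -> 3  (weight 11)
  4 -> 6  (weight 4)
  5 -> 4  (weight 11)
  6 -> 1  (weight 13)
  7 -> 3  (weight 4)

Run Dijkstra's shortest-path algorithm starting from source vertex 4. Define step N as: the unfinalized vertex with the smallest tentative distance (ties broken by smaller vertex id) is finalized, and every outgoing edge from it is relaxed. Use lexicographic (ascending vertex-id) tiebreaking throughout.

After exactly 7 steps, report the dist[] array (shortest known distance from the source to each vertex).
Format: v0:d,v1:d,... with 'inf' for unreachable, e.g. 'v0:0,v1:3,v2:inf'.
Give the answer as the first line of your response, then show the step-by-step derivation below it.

v0:inf,v1:17,v2:13,v3:11,v4:0,v5:20,v6:4,v7:26

step 1: dist = v0:inf,v1:inf,v2:inf,v3:11,v4:0,v5:inf,v6:4,v7:inf
step 2: dist = v0:inf,v1:17,v2:inf,v3:11,v4:0,v5:inf,v6:4,v7:inf
step 3: dist = v0:inf,v1:17,v2:13,v3:11,v4:0,v5:inf,v6:4,v7:26
step 4: dist = v0:inf,v1:17,v2:13,v3:11,v4:0,v5:inf,v6:4,v7:26
step 5: dist = v0:inf,v1:17,v2:13,v3:11,v4:0,v5:20,v6:4,v7:26
step 6: dist = v0:inf,v1:17,v2:13,v3:11,v4:0,v5:20,v6:4,v7:26
step 7: dist = v0:inf,v1:17,v2:13,v3:11,v4:0,v5:20,v6:4,v7:26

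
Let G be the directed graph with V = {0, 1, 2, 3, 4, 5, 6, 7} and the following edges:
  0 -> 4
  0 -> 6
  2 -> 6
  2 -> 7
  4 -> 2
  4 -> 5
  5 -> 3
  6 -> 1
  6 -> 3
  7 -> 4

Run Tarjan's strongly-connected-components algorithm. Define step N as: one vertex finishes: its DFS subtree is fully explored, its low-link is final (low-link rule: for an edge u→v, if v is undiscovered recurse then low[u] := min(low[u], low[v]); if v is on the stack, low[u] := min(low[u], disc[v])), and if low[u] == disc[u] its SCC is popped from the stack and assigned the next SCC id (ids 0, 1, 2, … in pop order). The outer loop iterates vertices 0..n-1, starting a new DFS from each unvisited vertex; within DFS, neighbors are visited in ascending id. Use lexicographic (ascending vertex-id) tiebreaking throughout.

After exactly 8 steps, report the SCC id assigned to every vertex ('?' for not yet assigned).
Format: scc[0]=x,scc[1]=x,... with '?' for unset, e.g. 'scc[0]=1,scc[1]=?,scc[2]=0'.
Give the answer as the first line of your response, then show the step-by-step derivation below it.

scc[0]=5,scc[1]=0,scc[2]=4,scc[3]=1,scc[4]=4,scc[5]=3,scc[6]=2,scc[7]=4

step 1: low=(low[0]=0,low[1]=4,low[2]=2,low[3]=?,low[4]=1,low[5]=?,low[6]=3,low[7]=?); scc=(scc[0]=?,scc[1]=0,scc[2]=?,scc[3]=?,scc[4]=?,scc[5]=?,scc[6]=?,scc[7]=?)
step 2: low=(low[0]=0,low[1]=4,low[2]=2,low[3]=5,low[4]=1,low[5]=?,low[6]=3,low[7]=?); scc=(scc[0]=?,scc[1]=0,scc[2]=?,scc[3]=1,scc[4]=?,scc[5]=?,scc[6]=?,scc[7]=?)
step 3: low=(low[0]=0,low[1]=4,low[2]=2,low[3]=5,low[4]=1,low[5]=?,low[6]=3,low[7]=?); scc=(scc[0]=?,scc[1]=0,scc[2]=?,scc[3]=1,scc[4]=?,scc[5]=?,scc[6]=2,scc[7]=?)
step 4: low=(low[0]=0,low[1]=4,low[2]=2,low[3]=5,low[4]=1,low[5]=?,low[6]=3,low[7]=1); scc=(scc[0]=?,scc[1]=0,scc[2]=?,scc[3]=1,scc[4]=?,scc[5]=?,scc[6]=2,scc[7]=?)
step 5: low=(low[0]=0,low[1]=4,low[2]=1,low[3]=5,low[4]=1,low[5]=?,low[6]=3,low[7]=1); scc=(scc[0]=?,scc[1]=0,scc[2]=?,scc[3]=1,scc[4]=?,scc[5]=?,scc[6]=2,scc[7]=?)
step 6: low=(low[0]=0,low[1]=4,low[2]=1,low[3]=5,low[4]=1,low[5]=7,low[6]=3,low[7]=1); scc=(scc[0]=?,scc[1]=0,scc[2]=?,scc[3]=1,scc[4]=?,scc[5]=3,scc[6]=2,scc[7]=?)
step 7: low=(low[0]=0,low[1]=4,low[2]=1,low[3]=5,low[4]=1,low[5]=7,low[6]=3,low[7]=1); scc=(scc[0]=?,scc[1]=0,scc[2]=4,scc[3]=1,scc[4]=4,scc[5]=3,scc[6]=2,scc[7]=4)
step 8: low=(low[0]=0,low[1]=4,low[2]=1,low[3]=5,low[4]=1,low[5]=7,low[6]=3,low[7]=1); scc=(scc[0]=5,scc[1]=0,scc[2]=4,scc[3]=1,scc[4]=4,scc[5]=3,scc[6]=2,scc[7]=4)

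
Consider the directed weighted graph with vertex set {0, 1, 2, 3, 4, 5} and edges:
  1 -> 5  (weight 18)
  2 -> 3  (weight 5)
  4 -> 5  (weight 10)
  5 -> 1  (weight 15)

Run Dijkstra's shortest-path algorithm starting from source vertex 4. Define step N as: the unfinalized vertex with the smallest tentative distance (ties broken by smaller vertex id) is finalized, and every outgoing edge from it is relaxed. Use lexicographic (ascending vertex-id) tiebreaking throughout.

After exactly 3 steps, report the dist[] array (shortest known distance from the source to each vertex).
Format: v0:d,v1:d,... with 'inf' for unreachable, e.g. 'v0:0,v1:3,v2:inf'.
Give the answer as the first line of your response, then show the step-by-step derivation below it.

v0:inf,v1:25,v2:inf,v3:inf,v4:0,v5:10

step 1: dist = v0:inf,v1:inf,v2:inf,v3:inf,v4:0,v5:10
step 2: dist = v0:inf,v1:25,v2:inf,v3:inf,v4:0,v5:10
step 3: dist = v0:inf,v1:25,v2:inf,v3:inf,v4:0,v5:10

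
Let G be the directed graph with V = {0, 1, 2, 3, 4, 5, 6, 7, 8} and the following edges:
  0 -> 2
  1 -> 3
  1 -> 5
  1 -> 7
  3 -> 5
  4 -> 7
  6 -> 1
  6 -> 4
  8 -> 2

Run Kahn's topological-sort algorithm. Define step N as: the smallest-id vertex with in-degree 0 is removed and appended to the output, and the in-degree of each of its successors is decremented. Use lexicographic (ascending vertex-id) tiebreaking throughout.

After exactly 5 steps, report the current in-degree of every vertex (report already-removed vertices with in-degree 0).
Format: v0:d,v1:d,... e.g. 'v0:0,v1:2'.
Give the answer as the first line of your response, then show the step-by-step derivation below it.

v0:0,v1:0,v2:1,v3:0,v4:0,v5:0,v6:0,v7:0,v8:0

step 1: output 0; order=[0]; indeg=(0,1,1,1,1,2,0,2,0)
step 2: output 6; order=[0,6]; indeg=(0,0,1,1,0,2,0,2,0)
step 3: output 1; order=[0,6,1]; indeg=(0,0,1,0,0,1,0,1,0)
step 4: output 3; order=[0,6,1,3]; indeg=(0,0,1,0,0,0,0,1,0)
step 5: output 4; order=[0,6,1,3,4]; indeg=(0,0,1,0,0,0,0,0,0)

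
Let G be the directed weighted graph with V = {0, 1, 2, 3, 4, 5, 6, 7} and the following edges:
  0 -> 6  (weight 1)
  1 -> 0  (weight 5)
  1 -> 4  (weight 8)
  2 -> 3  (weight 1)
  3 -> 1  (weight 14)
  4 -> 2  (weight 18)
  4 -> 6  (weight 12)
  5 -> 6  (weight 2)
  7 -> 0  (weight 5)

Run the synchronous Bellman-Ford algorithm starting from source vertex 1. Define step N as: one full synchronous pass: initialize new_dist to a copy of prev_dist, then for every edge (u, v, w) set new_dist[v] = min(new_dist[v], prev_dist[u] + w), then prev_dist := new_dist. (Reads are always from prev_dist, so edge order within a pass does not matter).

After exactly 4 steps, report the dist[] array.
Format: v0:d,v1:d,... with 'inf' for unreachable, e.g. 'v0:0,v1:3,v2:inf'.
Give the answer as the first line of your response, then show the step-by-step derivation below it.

v0:5,v1:0,v2:26,v3:27,v4:8,v5:inf,v6:6,v7:inf

step 1: dist = v0:5,v1:0,v2:inf,v3:inf,v4:8,v5:inf,v6:inf,v7:inf
step 2: dist = v0:5,v1:0,v2:26,v3:inf,v4:8,v5:inf,v6:6,v7:inf
step 3: dist = v0:5,v1:0,v2:26,v3:27,v4:8,v5:inf,v6:6,v7:inf
step 4: dist = v0:5,v1:0,v2:26,v3:27,v4:8,v5:inf,v6:6,v7:inf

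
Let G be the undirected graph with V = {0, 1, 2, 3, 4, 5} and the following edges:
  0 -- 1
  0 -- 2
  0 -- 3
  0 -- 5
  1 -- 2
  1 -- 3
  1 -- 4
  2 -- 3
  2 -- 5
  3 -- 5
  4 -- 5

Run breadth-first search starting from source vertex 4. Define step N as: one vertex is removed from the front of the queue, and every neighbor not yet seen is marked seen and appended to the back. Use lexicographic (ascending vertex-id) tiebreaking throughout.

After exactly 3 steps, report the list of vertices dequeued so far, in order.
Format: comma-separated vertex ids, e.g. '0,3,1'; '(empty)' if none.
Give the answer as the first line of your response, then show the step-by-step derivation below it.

4,1,5

step 1: dequeue 4; queue=[1,5]; order=4
step 2: dequeue 1; queue=[5,0,2,3]; order=4,1
step 3: dequeue 5; queue=[0,2,3]; order=4,1,5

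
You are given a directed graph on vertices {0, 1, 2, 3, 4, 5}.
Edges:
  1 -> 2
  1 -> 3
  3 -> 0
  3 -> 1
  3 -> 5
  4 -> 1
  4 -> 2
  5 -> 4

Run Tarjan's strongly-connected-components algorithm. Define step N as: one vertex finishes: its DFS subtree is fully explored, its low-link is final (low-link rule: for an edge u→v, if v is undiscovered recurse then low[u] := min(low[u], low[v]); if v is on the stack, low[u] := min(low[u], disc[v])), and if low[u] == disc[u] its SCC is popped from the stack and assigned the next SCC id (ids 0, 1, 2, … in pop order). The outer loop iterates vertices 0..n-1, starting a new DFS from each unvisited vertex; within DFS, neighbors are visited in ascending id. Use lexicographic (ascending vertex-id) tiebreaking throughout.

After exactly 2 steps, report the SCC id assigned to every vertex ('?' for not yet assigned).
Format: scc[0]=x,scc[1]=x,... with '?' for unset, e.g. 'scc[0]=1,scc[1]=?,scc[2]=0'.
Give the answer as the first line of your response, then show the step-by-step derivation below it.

scc[0]=0,scc[1]=?,scc[2]=1,scc[3]=?,scc[4]=?,scc[5]=?

step 1: low=(low[0]=0,low[1]=?,low[2]=?,low[3]=?,low[4]=?,low[5]=?); scc=(scc[0]=0,scc[1]=?,scc[2]=?,scc[3]=?,scc[4]=?,scc[5]=?)
step 2: low=(low[0]=0,low[1]=1,low[2]=2,low[3]=?,low[4]=?,low[5]=?); scc=(scc[0]=0,scc[1]=?,scc[2]=1,scc[3]=?,scc[4]=?,scc[5]=?)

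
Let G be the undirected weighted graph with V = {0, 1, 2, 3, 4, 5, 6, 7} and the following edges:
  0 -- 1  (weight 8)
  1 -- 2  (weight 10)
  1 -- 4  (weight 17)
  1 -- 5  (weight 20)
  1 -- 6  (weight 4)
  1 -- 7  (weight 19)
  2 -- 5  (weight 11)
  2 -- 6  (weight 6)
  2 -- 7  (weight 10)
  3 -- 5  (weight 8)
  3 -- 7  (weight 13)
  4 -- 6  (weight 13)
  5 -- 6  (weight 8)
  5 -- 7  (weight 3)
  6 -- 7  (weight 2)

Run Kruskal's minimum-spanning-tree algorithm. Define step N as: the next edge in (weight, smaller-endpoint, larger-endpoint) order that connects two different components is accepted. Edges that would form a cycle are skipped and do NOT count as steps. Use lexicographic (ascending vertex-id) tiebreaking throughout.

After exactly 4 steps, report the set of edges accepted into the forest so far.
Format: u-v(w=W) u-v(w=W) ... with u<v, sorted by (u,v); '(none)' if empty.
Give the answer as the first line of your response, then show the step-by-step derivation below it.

1-6(w=4) 2-6(w=6) 5-7(w=3) 6-7(w=2)

step 1: add edge 6-7 (w=2); MST = {6-7(w=2)}
step 2: add edge 5-7 (w=3); MST = {5-7(w=3) 6-7(w=2)}
step 3: add edge 1-6 (w=4); MST = {1-6(w=4) 5-7(w=3) 6-7(w=2)}
step 4: add edge 2-6 (w=6); MST = {1-6(w=4) 2-6(w=6) 5-7(w=3) 6-7(w=2)}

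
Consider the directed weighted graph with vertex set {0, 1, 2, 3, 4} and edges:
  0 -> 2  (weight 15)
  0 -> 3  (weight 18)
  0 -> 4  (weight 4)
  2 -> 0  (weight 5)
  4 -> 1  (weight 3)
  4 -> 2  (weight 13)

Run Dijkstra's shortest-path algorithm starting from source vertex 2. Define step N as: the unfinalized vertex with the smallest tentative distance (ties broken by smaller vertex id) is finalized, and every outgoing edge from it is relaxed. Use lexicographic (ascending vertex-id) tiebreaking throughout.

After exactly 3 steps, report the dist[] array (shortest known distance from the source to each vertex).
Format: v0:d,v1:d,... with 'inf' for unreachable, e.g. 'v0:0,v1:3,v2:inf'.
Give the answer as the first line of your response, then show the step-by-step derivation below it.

v0:5,v1:12,v2:0,v3:23,v4:9

step 1: dist = v0:5,v1:inf,v2:0,v3:inf,v4:inf
step 2: dist = v0:5,v1:inf,v2:0,v3:23,v4:9
step 3: dist = v0:5,v1:12,v2:0,v3:23,v4:9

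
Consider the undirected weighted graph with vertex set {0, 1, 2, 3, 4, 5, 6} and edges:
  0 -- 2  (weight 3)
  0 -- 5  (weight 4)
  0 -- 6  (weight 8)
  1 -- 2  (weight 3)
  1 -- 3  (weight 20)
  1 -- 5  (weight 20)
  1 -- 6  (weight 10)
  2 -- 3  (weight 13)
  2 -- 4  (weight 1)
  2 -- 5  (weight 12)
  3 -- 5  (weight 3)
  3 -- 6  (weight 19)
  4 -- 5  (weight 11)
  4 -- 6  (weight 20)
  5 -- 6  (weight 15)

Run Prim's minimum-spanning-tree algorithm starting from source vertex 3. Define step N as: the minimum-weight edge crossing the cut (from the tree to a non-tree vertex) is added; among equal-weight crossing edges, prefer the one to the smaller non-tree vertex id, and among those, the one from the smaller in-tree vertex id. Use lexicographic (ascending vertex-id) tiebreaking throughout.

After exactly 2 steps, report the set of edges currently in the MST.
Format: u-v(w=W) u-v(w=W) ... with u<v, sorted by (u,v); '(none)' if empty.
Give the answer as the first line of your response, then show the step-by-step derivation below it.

0-5(w=4) 3-5(w=3)

step 1: add edge 3-5 (w=3); MST = {3-5(w=3)}
step 2: add edge 0-5 (w=4); MST = {0-5(w=4) 3-5(w=3)}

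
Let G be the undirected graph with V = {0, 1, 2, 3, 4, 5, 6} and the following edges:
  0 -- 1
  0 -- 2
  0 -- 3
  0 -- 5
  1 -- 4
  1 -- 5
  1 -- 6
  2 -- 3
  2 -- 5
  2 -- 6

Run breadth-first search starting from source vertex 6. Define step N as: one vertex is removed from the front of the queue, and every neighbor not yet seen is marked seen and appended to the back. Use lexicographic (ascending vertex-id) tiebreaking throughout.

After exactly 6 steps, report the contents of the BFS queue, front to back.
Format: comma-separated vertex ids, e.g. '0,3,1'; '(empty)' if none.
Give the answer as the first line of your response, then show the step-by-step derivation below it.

3

step 1: dequeue 6; queue=[1,2]; order=6
step 2: dequeue 1; queue=[2,0,4,5]; order=6,1
step 3: dequeue 2; queue=[0,4,5,3]; order=6,1,2
step 4: dequeue 0; queue=[4,5,3]; order=6,1,2,0
step 5: dequeue 4; queue=[5,3]; order=6,1,2,0,4
step 6: dequeue 5; queue=[3]; order=6,1,2,0,4,5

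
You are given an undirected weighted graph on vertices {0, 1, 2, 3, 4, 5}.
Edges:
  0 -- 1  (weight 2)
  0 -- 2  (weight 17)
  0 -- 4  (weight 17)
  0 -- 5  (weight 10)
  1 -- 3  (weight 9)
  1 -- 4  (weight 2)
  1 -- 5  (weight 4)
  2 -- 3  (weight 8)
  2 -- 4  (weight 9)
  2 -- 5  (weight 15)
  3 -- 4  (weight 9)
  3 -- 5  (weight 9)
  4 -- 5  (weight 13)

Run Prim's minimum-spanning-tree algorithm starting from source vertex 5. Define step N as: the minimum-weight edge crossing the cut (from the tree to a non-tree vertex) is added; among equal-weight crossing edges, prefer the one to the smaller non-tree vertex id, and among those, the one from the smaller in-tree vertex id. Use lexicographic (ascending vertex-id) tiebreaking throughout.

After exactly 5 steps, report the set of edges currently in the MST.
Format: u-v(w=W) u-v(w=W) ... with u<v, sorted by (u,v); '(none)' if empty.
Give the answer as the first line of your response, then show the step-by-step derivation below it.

0-1(w=2) 1-4(w=2) 1-5(w=4) 2-3(w=8) 2-4(w=9)

step 1: add edge 1-5 (w=4); MST = {1-5(w=4)}
step 2: add edge 0-1 (w=2); MST = {0-1(w=2) 1-5(w=4)}
step 3: add edge 1-4 (w=2); MST = {0-1(w=2) 1-4(w=2) 1-5(w=4)}
step 4: add edge 2-4 (w=9); MST = {0-1(w=2) 1-4(w=2) 1-5(w=4) 2-4(w=9)}
step 5: add edge 2-3 (w=8); MST = {0-1(w=2) 1-4(w=2) 1-5(w=4) 2-3(w=8) 2-4(w=9)}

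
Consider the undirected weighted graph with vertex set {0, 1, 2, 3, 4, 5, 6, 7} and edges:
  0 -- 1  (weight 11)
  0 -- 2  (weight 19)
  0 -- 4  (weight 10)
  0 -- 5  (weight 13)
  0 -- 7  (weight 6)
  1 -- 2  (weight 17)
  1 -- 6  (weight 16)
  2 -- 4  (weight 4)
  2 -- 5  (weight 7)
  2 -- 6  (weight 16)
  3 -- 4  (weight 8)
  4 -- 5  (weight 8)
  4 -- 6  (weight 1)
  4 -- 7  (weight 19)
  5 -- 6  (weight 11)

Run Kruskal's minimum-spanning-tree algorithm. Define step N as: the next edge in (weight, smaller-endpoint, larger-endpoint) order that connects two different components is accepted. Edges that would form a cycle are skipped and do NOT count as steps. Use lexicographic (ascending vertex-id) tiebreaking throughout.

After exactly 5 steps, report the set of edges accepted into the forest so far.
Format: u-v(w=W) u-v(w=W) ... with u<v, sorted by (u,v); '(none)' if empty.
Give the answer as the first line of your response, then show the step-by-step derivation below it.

0-7(w=6) 2-4(w=4) 2-5(w=7) 3-4(w=8) 4-6(w=1)

step 1: add edge 4-6 (w=1); MST = {4-6(w=1)}
step 2: add edge 2-4 (w=4); MST = {2-4(w=4) 4-6(w=1)}
step 3: add edge 0-7 (w=6); MST = {0-7(w=6) 2-4(w=4) 4-6(w=1)}
step 4: add edge 2-5 (w=7); MST = {0-7(w=6) 2-4(w=4) 2-5(w=7) 4-6(w=1)}
step 5: add edge 3-4 (w=8); MST = {0-7(w=6) 2-4(w=4) 2-5(w=7) 3-4(w=8) 4-6(w=1)}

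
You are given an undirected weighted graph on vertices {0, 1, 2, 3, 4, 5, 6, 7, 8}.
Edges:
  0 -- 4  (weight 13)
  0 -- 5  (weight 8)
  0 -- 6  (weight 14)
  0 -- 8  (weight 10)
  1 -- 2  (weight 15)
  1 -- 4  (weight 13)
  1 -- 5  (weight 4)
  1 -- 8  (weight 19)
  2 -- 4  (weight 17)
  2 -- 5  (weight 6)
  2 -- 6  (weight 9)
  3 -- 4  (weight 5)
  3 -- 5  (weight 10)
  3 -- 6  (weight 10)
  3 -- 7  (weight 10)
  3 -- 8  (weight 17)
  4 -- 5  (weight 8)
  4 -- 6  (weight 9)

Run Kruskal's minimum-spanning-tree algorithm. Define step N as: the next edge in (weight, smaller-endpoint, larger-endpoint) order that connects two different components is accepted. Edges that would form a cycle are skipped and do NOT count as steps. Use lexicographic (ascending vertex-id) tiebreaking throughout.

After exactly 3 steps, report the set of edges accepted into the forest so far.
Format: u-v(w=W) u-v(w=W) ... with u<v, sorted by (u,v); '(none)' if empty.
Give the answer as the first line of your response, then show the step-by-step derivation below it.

1-5(w=4) 2-5(w=6) 3-4(w=5)

step 1: add edge 1-5 (w=4); MST = {1-5(w=4)}
step 2: add edge 3-4 (w=5); MST = {1-5(w=4) 3-4(w=5)}
step 3: add edge 2-5 (w=6); MST = {1-5(w=4) 2-5(w=6) 3-4(w=5)}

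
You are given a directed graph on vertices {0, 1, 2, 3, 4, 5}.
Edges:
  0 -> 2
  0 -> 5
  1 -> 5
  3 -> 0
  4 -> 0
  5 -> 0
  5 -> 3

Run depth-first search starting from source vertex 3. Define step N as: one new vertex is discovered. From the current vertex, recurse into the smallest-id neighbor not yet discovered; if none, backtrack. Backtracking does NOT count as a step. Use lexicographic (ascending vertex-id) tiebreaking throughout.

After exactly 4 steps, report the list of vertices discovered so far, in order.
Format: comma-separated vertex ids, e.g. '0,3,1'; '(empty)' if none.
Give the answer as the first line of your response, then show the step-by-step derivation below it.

3,0,2,5

step 1: discover 3; path=3; order=3
step 2: discover 0; path=3>0; order=3,0
step 3: discover 2; path=3>0>2; order=3,0,2
step 4: discover 5; path=3>0>5; order=3,0,2,5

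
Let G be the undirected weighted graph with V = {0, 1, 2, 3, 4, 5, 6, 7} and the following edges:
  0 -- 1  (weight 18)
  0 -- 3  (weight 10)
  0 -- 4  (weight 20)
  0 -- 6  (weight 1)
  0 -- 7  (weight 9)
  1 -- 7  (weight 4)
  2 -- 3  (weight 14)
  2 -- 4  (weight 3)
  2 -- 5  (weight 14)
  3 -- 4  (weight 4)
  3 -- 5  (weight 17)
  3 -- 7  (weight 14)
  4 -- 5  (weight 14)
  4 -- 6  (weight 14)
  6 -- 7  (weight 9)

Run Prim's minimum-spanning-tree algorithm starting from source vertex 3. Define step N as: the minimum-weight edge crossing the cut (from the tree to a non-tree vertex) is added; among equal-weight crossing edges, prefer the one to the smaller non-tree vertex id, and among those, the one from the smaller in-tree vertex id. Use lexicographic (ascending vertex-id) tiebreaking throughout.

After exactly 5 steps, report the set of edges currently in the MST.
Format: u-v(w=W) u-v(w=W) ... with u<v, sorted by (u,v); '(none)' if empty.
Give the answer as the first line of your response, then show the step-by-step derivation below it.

0-3(w=10) 0-6(w=1) 0-7(w=9) 2-4(w=3) 3-4(w=4)

step 1: add edge 3-4 (w=4); MST = {3-4(w=4)}
step 2: add edge 2-4 (w=3); MST = {2-4(w=3) 3-4(w=4)}
step 3: add edge 0-3 (w=10); MST = {0-3(w=10) 2-4(w=3) 3-4(w=4)}
step 4: add edge 0-6 (w=1); MST = {0-3(w=10) 0-6(w=1) 2-4(w=3) 3-4(w=4)}
step 5: add edge 0-7 (w=9); MST = {0-3(w=10) 0-6(w=1) 0-7(w=9) 2-4(w=3) 3-4(w=4)}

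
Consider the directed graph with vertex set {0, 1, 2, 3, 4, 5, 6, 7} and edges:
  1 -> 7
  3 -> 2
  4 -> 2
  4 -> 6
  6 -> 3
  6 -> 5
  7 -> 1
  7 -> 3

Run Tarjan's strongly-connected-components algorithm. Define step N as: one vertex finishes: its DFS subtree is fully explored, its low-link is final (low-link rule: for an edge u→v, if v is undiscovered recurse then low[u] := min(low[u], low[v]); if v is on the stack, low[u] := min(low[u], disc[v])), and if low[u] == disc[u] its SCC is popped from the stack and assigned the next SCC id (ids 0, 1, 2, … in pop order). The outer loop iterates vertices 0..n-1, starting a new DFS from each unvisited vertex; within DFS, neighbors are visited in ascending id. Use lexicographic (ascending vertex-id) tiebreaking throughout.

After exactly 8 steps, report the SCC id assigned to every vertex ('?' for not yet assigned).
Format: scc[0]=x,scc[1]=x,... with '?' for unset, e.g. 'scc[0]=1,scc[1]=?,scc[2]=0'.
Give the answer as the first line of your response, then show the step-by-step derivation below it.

scc[0]=0,scc[1]=3,scc[2]=1,scc[3]=2,scc[4]=6,scc[5]=4,scc[6]=5,scc[7]=3

step 1: low=(low[0]=0,low[1]=?,low[2]=?,low[3]=?,low[4]=?,low[5]=?,low[6]=?,low[7]=?); scc=(scc[0]=0,scc[1]=?,scc[2]=?,scc[3]=?,scc[4]=?,scc[5]=?,scc[6]=?,scc[7]=?)
step 2: low=(low[0]=0,low[1]=1,low[2]=4,low[3]=3,low[4]=?,low[5]=?,low[6]=?,low[7]=1); scc=(scc[0]=0,scc[1]=?,scc[2]=1,scc[3]=?,scc[4]=?,scc[5]=?,scc[6]=?,scc[7]=?)
step 3: low=(low[0]=0,low[1]=1,low[2]=4,low[3]=3,low[4]=?,low[5]=?,low[6]=?,low[7]=1); scc=(scc[0]=0,scc[1]=?,scc[2]=1,scc[3]=2,scc[4]=?,scc[5]=?,scc[6]=?,scc[7]=?)
step 4: low=(low[0]=0,low[1]=1,low[2]=4,low[3]=3,low[4]=?,low[5]=?,low[6]=?,low[7]=1); scc=(scc[0]=0,scc[1]=?,scc[2]=1,scc[3]=2,scc[4]=?,scc[5]=?,scc[6]=?,scc[7]=?)
step 5: low=(low[0]=0,low[1]=1,low[2]=4,low[3]=3,low[4]=?,low[5]=?,low[6]=?,low[7]=1); scc=(scc[0]=0,scc[1]=3,scc[2]=1,scc[3]=2,scc[4]=?,scc[5]=?,scc[6]=?,scc[7]=3)
step 6: low=(low[0]=0,low[1]=1,low[2]=4,low[3]=3,low[4]=5,low[5]=7,low[6]=6,low[7]=1); scc=(scc[0]=0,scc[1]=3,scc[2]=1,scc[3]=2,scc[4]=?,scc[5]=4,scc[6]=?,scc[7]=3)
step 7: low=(low[0]=0,low[1]=1,low[2]=4,low[3]=3,low[4]=5,low[5]=7,low[6]=6,low[7]=1); scc=(scc[0]=0,scc[1]=3,scc[2]=1,scc[3]=2,scc[4]=?,scc[5]=4,scc[6]=5,scc[7]=3)
step 8: low=(low[0]=0,low[1]=1,low[2]=4,low[3]=3,low[4]=5,low[5]=7,low[6]=6,low[7]=1); scc=(scc[0]=0,scc[1]=3,scc[2]=1,scc[3]=2,scc[4]=6,scc[5]=4,scc[6]=5,scc[7]=3)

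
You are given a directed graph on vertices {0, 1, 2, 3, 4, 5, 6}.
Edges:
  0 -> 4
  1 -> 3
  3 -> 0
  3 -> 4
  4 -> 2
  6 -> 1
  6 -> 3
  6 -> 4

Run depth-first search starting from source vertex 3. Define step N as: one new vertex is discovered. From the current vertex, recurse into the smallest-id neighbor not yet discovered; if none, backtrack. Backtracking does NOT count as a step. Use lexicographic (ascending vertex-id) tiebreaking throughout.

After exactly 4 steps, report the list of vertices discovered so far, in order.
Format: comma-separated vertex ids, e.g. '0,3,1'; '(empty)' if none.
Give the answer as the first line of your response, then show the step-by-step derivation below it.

3,0,4,2

step 1: discover 3; path=3; order=3
step 2: discover 0; path=3>0; order=3,0
step 3: discover 4; path=3>0>4; order=3,0,4
step 4: discover 2; path=3>0>4>2; order=3,0,4,2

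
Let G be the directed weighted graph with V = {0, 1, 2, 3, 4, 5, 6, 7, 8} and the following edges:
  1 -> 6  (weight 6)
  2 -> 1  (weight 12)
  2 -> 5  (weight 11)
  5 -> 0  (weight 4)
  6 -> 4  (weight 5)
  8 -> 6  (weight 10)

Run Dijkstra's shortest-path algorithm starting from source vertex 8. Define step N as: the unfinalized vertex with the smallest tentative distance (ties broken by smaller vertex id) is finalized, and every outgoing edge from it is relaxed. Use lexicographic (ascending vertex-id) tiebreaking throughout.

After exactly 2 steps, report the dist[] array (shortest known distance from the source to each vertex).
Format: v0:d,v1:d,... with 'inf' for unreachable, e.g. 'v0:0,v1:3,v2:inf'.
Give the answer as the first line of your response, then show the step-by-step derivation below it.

v0:inf,v1:inf,v2:inf,v3:inf,v4:15,v5:inf,v6:10,v7:inf,v8:0

step 1: dist = v0:inf,v1:inf,v2:inf,v3:inf,v4:inf,v5:inf,v6:10,v7:inf,v8:0
step 2: dist = v0:inf,v1:inf,v2:inf,v3:inf,v4:15,v5:inf,v6:10,v7:inf,v8:0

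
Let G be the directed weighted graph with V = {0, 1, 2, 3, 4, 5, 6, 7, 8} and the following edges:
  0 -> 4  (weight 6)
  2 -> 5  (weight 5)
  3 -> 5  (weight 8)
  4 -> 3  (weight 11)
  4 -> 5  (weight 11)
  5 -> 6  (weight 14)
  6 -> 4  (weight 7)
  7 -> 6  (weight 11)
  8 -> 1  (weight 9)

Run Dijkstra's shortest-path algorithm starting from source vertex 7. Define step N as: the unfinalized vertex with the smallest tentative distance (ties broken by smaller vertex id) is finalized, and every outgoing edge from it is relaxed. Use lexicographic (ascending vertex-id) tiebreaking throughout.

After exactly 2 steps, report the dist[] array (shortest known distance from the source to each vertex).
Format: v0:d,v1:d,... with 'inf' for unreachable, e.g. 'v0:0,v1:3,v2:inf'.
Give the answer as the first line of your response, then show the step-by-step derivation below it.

v0:inf,v1:inf,v2:inf,v3:inf,v4:18,v5:inf,v6:11,v7:0,v8:inf

step 1: dist = v0:inf,v1:inf,v2:inf,v3:inf,v4:inf,v5:inf,v6:11,v7:0,v8:inf
step 2: dist = v0:inf,v1:inf,v2:inf,v3:inf,v4:18,v5:inf,v6:11,v7:0,v8:inf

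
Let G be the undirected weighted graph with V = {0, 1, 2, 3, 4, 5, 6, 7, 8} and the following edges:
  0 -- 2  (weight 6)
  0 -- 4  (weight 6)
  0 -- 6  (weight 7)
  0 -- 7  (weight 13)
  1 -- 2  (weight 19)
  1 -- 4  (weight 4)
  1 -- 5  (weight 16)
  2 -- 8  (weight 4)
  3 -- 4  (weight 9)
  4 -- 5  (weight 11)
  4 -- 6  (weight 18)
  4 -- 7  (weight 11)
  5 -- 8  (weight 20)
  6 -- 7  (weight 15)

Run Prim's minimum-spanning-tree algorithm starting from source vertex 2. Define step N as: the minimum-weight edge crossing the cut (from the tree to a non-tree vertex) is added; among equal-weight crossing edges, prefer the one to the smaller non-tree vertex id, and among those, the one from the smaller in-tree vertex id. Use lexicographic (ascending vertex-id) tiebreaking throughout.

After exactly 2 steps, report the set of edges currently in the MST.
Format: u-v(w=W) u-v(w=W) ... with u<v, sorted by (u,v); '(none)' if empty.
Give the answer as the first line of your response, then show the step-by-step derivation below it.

0-2(w=6) 2-8(w=4)

step 1: add edge 2-8 (w=4); MST = {2-8(w=4)}
step 2: add edge 0-2 (w=6); MST = {0-2(w=6) 2-8(w=4)}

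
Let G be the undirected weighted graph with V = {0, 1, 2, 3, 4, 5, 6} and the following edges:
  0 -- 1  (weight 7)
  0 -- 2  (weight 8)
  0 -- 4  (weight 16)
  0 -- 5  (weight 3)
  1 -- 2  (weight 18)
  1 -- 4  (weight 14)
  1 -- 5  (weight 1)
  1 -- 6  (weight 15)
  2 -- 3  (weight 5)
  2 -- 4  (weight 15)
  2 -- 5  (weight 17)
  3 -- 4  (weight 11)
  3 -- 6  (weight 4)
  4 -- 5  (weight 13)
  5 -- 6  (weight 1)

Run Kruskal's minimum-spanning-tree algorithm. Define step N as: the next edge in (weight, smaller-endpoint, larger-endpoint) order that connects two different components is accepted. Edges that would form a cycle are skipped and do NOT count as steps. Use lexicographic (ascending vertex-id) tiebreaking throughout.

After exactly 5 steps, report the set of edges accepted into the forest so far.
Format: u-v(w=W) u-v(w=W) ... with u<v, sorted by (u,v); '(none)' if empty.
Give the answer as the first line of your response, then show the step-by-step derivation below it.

0-5(w=3) 1-5(w=1) 2-3(w=5) 3-6(w=4) 5-6(w=1)

step 1: add edge 1-5 (w=1); MST = {1-5(w=1)}
step 2: add edge 5-6 (w=1); MST = {1-5(w=1) 5-6(w=1)}
step 3: add edge 0-5 (w=3); MST = {0-5(w=3) 1-5(w=1) 5-6(w=1)}
step 4: add edge 3-6 (w=4); MST = {0-5(w=3) 1-5(w=1) 3-6(w=4) 5-6(w=1)}
step 5: add edge 2-3 (w=5); MST = {0-5(w=3) 1-5(w=1) 2-3(w=5) 3-6(w=4) 5-6(w=1)}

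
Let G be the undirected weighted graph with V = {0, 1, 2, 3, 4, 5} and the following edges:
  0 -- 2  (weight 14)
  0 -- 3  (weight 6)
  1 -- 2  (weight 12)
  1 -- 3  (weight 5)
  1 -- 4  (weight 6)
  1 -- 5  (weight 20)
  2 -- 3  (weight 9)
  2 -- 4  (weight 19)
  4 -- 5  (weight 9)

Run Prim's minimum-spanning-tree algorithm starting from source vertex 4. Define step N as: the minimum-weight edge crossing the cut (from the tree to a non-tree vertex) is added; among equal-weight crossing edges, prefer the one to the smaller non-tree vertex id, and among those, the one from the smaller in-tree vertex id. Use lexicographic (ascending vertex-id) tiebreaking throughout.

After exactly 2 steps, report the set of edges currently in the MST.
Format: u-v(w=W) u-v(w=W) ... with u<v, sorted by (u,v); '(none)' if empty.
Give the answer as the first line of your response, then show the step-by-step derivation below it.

1-3(w=5) 1-4(w=6)

step 1: add edge 1-4 (w=6); MST = {1-4(w=6)}
step 2: add edge 1-3 (w=5); MST = {1-3(w=5) 1-4(w=6)}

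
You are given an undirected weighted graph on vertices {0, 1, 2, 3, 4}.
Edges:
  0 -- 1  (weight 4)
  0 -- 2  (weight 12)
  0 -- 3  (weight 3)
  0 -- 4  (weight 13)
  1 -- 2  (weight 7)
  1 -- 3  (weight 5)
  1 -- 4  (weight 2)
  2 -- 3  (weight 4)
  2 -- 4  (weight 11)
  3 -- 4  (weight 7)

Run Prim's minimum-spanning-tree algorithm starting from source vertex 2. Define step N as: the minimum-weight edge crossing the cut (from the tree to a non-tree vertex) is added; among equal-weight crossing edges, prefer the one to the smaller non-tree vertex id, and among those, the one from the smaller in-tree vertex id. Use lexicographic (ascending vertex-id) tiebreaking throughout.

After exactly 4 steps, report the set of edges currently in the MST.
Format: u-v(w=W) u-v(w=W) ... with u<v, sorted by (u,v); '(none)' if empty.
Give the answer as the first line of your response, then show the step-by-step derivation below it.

0-1(w=4) 0-3(w=3) 1-4(w=2) 2-3(w=4)

step 1: add edge 2-3 (w=4); MST = {2-3(w=4)}
step 2: add edge 0-3 (w=3); MST = {0-3(w=3) 2-3(w=4)}
step 3: add edge 0-1 (w=4); MST = {0-1(w=4) 0-3(w=3) 2-3(w=4)}
step 4: add edge 1-4 (w=2); MST = {0-1(w=4) 0-3(w=3) 1-4(w=2) 2-3(w=4)}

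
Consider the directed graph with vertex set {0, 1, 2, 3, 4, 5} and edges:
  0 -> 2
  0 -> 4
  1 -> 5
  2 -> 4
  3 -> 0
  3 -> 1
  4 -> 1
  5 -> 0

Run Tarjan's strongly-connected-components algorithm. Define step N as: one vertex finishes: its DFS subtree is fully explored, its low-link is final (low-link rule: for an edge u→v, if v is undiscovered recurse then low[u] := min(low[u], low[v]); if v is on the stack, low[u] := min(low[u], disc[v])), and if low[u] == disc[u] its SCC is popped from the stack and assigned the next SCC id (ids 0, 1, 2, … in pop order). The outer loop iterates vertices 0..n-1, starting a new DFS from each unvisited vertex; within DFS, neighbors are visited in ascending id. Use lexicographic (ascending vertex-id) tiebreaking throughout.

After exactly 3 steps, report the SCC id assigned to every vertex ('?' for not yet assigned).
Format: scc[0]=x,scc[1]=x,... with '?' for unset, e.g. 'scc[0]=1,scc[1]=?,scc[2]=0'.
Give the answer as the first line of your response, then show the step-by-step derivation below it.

scc[0]=?,scc[1]=?,scc[2]=?,scc[3]=?,scc[4]=?,scc[5]=?

step 1: low=(low[0]=0,low[1]=3,low[2]=1,low[3]=?,low[4]=2,low[5]=0); scc=(scc[0]=?,scc[1]=?,scc[2]=?,scc[3]=?,scc[4]=?,scc[5]=?)
step 2: low=(low[0]=0,low[1]=0,low[2]=1,low[3]=?,low[4]=2,low[5]=0); scc=(scc[0]=?,scc[1]=?,scc[2]=?,scc[3]=?,scc[4]=?,scc[5]=?)
step 3: low=(low[0]=0,low[1]=0,low[2]=1,low[3]=?,low[4]=0,low[5]=0); scc=(scc[0]=?,scc[1]=?,scc[2]=?,scc[3]=?,scc[4]=?,scc[5]=?)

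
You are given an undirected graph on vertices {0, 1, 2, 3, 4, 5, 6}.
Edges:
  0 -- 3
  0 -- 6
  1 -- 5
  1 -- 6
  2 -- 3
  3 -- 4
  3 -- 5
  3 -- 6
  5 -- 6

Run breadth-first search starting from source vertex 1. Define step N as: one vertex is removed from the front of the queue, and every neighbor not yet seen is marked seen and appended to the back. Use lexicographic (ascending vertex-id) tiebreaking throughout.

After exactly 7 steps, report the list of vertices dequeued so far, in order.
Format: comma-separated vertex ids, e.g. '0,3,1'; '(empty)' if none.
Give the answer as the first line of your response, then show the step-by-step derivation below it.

1,5,6,3,0,2,4

step 1: dequeue 1; queue=[5,6]; order=1
step 2: dequeue 5; queue=[6,3]; order=1,5
step 3: dequeue 6; queue=[3,0]; order=1,5,6
step 4: dequeue 3; queue=[0,2,4]; order=1,5,6,3
step 5: dequeue 0; queue=[2,4]; order=1,5,6,3,0
step 6: dequeue 2; queue=[4]; order=1,5,6,3,0,2
step 7: dequeue 4; queue=[(empty)]; order=1,5,6,3,0,2,4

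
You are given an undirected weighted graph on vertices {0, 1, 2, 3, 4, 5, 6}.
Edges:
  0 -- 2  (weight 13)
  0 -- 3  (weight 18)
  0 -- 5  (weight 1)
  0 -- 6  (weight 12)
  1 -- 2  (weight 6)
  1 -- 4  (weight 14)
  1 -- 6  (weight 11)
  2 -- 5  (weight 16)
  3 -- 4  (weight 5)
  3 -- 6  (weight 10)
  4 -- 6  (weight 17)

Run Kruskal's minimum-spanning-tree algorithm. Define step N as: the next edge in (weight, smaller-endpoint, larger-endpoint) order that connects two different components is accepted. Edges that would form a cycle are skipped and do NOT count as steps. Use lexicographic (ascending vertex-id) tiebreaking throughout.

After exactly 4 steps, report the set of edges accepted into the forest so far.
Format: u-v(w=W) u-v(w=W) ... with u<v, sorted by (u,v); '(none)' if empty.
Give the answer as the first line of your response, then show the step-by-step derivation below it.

0-5(w=1) 1-2(w=6) 3-4(w=5) 3-6(w=10)

step 1: add edge 0-5 (w=1); MST = {0-5(w=1)}
step 2: add edge 3-4 (w=5); MST = {0-5(w=1) 3-4(w=5)}
step 3: add edge 1-2 (w=6); MST = {0-5(w=1) 1-2(w=6) 3-4(w=5)}
step 4: add edge 3-6 (w=10); MST = {0-5(w=1) 1-2(w=6) 3-4(w=5) 3-6(w=10)}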